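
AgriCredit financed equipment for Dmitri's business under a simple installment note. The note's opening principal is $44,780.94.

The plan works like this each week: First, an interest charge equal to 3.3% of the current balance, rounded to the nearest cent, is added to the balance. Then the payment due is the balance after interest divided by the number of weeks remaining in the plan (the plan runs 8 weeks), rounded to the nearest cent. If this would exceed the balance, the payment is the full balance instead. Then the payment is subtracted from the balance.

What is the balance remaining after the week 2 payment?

Week 1: opening $44,780.94; interest $1,477.77 → $46,258.71; payment $5,782.34; balance $40,476.37
Week 2: opening $40,476.37; interest $1,335.72 → $41,812.09; payment $5,973.16; balance $35,838.93

$35,838.93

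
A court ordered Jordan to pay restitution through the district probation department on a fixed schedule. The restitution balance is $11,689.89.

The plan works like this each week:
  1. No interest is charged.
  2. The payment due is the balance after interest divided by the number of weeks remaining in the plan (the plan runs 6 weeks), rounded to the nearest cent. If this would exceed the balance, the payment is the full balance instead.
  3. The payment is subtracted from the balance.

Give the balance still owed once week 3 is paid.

$5,844.94

Week 1: opening $11,689.89; payment $1,948.32; balance $9,741.57
Week 2: opening $9,741.57; payment $1,948.31; balance $7,793.26
Week 3: opening $7,793.26; payment $1,948.32; balance $5,844.94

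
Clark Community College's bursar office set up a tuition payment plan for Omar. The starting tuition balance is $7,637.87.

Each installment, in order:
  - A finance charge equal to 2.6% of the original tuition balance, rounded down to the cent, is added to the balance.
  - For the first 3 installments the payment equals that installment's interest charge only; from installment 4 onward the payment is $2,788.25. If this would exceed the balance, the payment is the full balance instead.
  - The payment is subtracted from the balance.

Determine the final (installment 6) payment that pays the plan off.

$2,657.11

Installment 1: $7,637.87 +$198.58 interest = $7,836.45; pay $198.58 → $7,637.87
Installment 2: $7,637.87 +$198.58 interest = $7,836.45; pay $198.58 → $7,637.87
Installment 3: $7,637.87 +$198.58 interest = $7,836.45; pay $198.58 → $7,637.87
Installment 4: $7,637.87 +$198.58 interest = $7,836.45; pay $2,788.25 → $5,048.20
Installment 5: $5,048.20 +$198.58 interest = $5,246.78; pay $2,788.25 → $2,458.53
Installment 6: $2,458.53 +$198.58 interest = $2,657.11; pay $2,657.11 → $0.00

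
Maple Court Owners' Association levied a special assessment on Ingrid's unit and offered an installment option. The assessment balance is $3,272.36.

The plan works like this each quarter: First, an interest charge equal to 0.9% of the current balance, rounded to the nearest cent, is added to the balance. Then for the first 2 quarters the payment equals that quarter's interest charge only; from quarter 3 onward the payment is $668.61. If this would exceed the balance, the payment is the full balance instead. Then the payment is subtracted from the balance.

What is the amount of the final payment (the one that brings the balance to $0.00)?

Quarter 1: opening $3,272.36; interest $29.45 → $3,301.81; payment $29.45; balance $3,272.36
Quarter 2: opening $3,272.36; interest $29.45 → $3,301.81; payment $29.45; balance $3,272.36
Quarter 3: opening $3,272.36; interest $29.45 → $3,301.81; payment $668.61; balance $2,633.20
Quarter 4: opening $2,633.20; interest $23.70 → $2,656.90; payment $668.61; balance $1,988.29
Quarter 5: opening $1,988.29; interest $17.89 → $2,006.18; payment $668.61; balance $1,337.57
Quarter 6: opening $1,337.57; interest $12.04 → $1,349.61; payment $668.61; balance $681.00
Quarter 7: opening $681.00; interest $6.13 → $687.13; payment $668.61; balance $18.52
Quarter 8: opening $18.52; interest $0.17 → $18.69; payment $18.69; balance $0.00

$18.69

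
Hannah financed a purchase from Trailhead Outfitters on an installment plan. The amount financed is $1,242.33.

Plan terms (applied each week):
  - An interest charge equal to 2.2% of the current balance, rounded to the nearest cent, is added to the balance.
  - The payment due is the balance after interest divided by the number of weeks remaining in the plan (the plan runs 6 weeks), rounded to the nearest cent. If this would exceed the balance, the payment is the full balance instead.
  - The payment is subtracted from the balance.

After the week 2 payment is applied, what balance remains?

Week 1: $1,242.33 +$27.33 interest = $1,269.66; pay $211.61 → $1,058.05
Week 2: $1,058.05 +$23.28 interest = $1,081.33; pay $216.27 → $865.06

$865.06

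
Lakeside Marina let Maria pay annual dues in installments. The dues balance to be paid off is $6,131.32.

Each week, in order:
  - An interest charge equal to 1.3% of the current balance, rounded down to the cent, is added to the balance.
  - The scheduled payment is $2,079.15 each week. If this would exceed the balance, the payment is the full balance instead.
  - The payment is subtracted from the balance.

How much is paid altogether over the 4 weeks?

$6,292.82

# | Opening | Interest | Payment | End bal
1 | $6,131.32 | $79.70 | $2,079.15 | $4,131.87
2 | $4,131.87 | $53.71 | $2,079.15 | $2,106.43
3 | $2,106.43 | $27.38 | $2,079.15 | $54.66
4 | $54.66 | $0.71 | $55.37 | $0.00
Total paid: $6,292.82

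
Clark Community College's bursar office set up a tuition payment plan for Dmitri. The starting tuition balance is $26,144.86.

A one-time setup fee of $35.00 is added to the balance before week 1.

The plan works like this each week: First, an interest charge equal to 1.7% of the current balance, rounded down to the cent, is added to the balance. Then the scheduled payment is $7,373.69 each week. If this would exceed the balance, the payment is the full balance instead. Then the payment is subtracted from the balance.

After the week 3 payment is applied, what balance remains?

# | Opening | Interest | Payment | End bal
1 | $26,179.86 | $445.05 | $7,373.69 | $19,251.22
2 | $19,251.22 | $327.27 | $7,373.69 | $12,204.80
3 | $12,204.80 | $207.48 | $7,373.69 | $5,038.59

$5,038.59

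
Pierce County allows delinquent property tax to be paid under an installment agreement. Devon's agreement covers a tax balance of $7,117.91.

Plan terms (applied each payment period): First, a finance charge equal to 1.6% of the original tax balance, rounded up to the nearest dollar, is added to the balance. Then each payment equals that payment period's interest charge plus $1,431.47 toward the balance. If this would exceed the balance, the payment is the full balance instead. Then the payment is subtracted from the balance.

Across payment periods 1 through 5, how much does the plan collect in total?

$7,687.91

Payment period 1: opening $7,117.91; interest $114.00 → $7,231.91; payment $1,545.47; balance $5,686.44
Payment period 2: opening $5,686.44; interest $114.00 → $5,800.44; payment $1,545.47; balance $4,254.97
Payment period 3: opening $4,254.97; interest $114.00 → $4,368.97; payment $1,545.47; balance $2,823.50
Payment period 4: opening $2,823.50; interest $114.00 → $2,937.50; payment $1,545.47; balance $1,392.03
Payment period 5: opening $1,392.03; interest $114.00 → $1,506.03; payment $1,506.03; balance $0.00
Total paid: $7,687.91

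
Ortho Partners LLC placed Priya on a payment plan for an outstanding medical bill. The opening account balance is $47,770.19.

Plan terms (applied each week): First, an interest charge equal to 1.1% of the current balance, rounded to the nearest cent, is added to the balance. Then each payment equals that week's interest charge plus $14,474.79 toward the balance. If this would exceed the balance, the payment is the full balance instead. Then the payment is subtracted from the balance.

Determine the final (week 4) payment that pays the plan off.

$4,393.62

Week 1: $47,770.19 +$525.47 interest = $48,295.66; pay $15,000.26 → $33,295.40
Week 2: $33,295.40 +$366.25 interest = $33,661.65; pay $14,841.04 → $18,820.61
Week 3: $18,820.61 +$207.03 interest = $19,027.64; pay $14,681.82 → $4,345.82
Week 4: $4,345.82 +$47.80 interest = $4,393.62; pay $4,393.62 → $0.00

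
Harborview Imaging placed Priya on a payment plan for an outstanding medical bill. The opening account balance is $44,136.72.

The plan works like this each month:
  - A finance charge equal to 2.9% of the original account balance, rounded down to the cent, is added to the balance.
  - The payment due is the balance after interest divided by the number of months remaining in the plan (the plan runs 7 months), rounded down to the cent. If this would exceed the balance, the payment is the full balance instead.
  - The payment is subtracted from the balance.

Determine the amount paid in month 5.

$7,704.06

# | Opening | Interest | Payment | End bal
1 | $44,136.72 | $1,279.96 | $6,488.09 | $38,928.59
2 | $38,928.59 | $1,279.96 | $6,701.42 | $33,507.13
3 | $33,507.13 | $1,279.96 | $6,957.41 | $27,829.68
4 | $27,829.68 | $1,279.96 | $7,277.41 | $21,832.23
5 | $21,832.23 | $1,279.96 | $7,704.06 | $15,408.13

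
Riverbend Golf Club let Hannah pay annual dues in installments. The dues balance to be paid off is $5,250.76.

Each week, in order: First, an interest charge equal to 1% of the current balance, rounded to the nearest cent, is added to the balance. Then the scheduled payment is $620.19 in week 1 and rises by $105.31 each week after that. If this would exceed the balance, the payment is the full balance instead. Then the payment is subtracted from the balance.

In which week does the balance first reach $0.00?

7

# | Opening | Interest | Payment | End bal
1 | $5,250.76 | $52.51 | $620.19 | $4,683.08
2 | $4,683.08 | $46.83 | $725.50 | $4,004.41
3 | $4,004.41 | $40.04 | $830.81 | $3,213.64
4 | $3,213.64 | $32.14 | $936.12 | $2,309.66
5 | $2,309.66 | $23.10 | $1,041.43 | $1,291.33
6 | $1,291.33 | $12.91 | $1,146.74 | $157.50
7 | $157.50 | $1.58 | $159.08 | $0.00
Balance reaches $0.00 in week 7.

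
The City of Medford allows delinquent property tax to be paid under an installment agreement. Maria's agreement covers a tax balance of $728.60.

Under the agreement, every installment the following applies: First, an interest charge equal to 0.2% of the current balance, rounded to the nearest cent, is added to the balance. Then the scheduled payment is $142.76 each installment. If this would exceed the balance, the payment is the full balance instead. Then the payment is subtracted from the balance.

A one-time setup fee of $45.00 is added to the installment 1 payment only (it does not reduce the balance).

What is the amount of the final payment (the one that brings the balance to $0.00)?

$19.29

Installment 1: $728.60 +$1.46 interest = $730.06; pay $142.76 (+ $45.00 fee) → $587.30
Installment 2: $587.30 +$1.17 interest = $588.47; pay $142.76 → $445.71
Installment 3: $445.71 +$0.89 interest = $446.60; pay $142.76 → $303.84
Installment 4: $303.84 +$0.61 interest = $304.45; pay $142.76 → $161.69
Installment 5: $161.69 +$0.32 interest = $162.01; pay $142.76 → $19.25
Installment 6: $19.25 +$0.04 interest = $19.29; pay $19.29 → $0.00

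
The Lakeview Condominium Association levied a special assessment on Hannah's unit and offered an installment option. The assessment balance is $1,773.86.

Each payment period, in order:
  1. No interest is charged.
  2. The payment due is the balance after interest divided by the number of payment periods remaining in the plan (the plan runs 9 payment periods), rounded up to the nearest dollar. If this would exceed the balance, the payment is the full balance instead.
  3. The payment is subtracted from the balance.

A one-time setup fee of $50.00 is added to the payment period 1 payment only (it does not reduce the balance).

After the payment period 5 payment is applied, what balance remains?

# | Opening | Payment | Fee | End bal
1 | $1,773.86 | $198.00 | $50.00 | $1,575.86
2 | $1,575.86 | $197.00 | — | $1,378.86
3 | $1,378.86 | $197.00 | — | $1,181.86
4 | $1,181.86 | $197.00 | — | $984.86
5 | $984.86 | $197.00 | — | $787.86

$787.86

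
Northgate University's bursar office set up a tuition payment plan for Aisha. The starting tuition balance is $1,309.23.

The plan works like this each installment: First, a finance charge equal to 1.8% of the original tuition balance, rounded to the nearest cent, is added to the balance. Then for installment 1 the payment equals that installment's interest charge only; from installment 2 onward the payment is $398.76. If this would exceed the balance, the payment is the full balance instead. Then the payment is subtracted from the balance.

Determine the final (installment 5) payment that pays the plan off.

Installment 1: opening $1,309.23; interest $23.57 → $1,332.80; payment $23.57; balance $1,309.23
Installment 2: opening $1,309.23; interest $23.57 → $1,332.80; payment $398.76; balance $934.04
Installment 3: opening $934.04; interest $23.57 → $957.61; payment $398.76; balance $558.85
Installment 4: opening $558.85; interest $23.57 → $582.42; payment $398.76; balance $183.66
Installment 5: opening $183.66; interest $23.57 → $207.23; payment $207.23; balance $0.00

$207.23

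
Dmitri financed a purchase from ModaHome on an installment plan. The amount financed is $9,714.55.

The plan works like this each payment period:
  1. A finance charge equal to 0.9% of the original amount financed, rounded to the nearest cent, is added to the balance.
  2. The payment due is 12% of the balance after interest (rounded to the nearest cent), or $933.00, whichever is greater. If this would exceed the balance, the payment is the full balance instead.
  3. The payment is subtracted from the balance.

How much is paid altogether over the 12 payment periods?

Payment period 1: opening $9,714.55; interest $87.43 → $9,801.98; payment $1,176.24; balance $8,625.74
Payment period 2: opening $8,625.74; interest $87.43 → $8,713.17; payment $1,045.58; balance $7,667.59
Payment period 3: opening $7,667.59; interest $87.43 → $7,755.02; payment $933.00; balance $6,822.02
Payment period 4: opening $6,822.02; interest $87.43 → $6,909.45; payment $933.00; balance $5,976.45
Payment period 5: opening $5,976.45; interest $87.43 → $6,063.88; payment $933.00; balance $5,130.88
Payment period 6: opening $5,130.88; interest $87.43 → $5,218.31; payment $933.00; balance $4,285.31
Payment period 7: opening $4,285.31; interest $87.43 → $4,372.74; payment $933.00; balance $3,439.74
Payment period 8: opening $3,439.74; interest $87.43 → $3,527.17; payment $933.00; balance $2,594.17
Payment period 9: opening $2,594.17; interest $87.43 → $2,681.60; payment $933.00; balance $1,748.60
Payment period 10: opening $1,748.60; interest $87.43 → $1,836.03; payment $933.00; balance $903.03
Payment period 11: opening $903.03; interest $87.43 → $990.46; payment $933.00; balance $57.46
Payment period 12: opening $57.46; interest $87.43 → $144.89; payment $144.89; balance $0.00
Total paid: $10,763.71

$10,763.71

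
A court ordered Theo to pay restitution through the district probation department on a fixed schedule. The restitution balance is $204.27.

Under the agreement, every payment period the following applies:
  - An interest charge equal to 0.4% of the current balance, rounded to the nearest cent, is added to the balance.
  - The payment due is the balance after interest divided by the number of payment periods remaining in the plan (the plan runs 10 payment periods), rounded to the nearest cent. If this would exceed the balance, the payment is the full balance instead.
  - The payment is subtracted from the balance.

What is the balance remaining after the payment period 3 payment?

$144.72

# | Opening | Interest | Payment | End bal
1 | $204.27 | $0.82 | $20.51 | $184.58
2 | $184.58 | $0.74 | $20.59 | $164.73
3 | $164.73 | $0.66 | $20.67 | $144.72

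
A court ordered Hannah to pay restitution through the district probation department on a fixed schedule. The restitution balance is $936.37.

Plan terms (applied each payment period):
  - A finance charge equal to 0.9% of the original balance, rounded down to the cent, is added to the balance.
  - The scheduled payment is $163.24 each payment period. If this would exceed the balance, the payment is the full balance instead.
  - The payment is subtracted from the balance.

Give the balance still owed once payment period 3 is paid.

Payment period 1: $936.37 +$8.42 interest = $944.79; pay $163.24 → $781.55
Payment period 2: $781.55 +$8.42 interest = $789.97; pay $163.24 → $626.73
Payment period 3: $626.73 +$8.42 interest = $635.15; pay $163.24 → $471.91

$471.91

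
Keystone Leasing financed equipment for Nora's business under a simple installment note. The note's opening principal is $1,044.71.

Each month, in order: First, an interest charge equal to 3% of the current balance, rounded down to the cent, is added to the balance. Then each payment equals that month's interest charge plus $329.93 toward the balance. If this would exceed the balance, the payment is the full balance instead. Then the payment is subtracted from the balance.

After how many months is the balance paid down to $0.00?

Month 1: opening $1,044.71; interest $31.34 → $1,076.05; payment $361.27; balance $714.78
Month 2: opening $714.78; interest $21.44 → $736.22; payment $351.37; balance $384.85
Month 3: opening $384.85; interest $11.54 → $396.39; payment $341.47; balance $54.92
Month 4: opening $54.92; interest $1.64 → $56.56; payment $56.56; balance $0.00
Balance reaches $0.00 in month 4.

4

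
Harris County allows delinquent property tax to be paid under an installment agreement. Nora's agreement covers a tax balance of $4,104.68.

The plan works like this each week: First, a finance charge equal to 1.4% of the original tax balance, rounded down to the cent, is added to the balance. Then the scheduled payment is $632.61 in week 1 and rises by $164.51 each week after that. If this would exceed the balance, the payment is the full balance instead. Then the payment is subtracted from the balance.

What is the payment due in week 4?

# | Opening | Interest | Payment | End bal
1 | $4,104.68 | $57.46 | $632.61 | $3,529.53
2 | $3,529.53 | $57.46 | $797.12 | $2,789.87
3 | $2,789.87 | $57.46 | $961.63 | $1,885.70
4 | $1,885.70 | $57.46 | $1,126.14 | $817.02

$1,126.14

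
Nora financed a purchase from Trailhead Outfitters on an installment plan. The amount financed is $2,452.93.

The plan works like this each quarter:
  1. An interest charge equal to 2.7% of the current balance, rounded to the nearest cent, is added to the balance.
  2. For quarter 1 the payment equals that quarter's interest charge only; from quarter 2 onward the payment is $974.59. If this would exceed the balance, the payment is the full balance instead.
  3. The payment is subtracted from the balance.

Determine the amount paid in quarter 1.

Quarter 1: opening $2,452.93; interest $66.23 → $2,519.16; payment $66.23; balance $2,452.93

$66.23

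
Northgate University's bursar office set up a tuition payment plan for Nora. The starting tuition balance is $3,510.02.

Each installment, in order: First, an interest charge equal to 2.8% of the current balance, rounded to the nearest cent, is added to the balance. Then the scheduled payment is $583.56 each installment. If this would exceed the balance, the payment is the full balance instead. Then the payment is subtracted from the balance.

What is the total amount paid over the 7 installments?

$3,898.93

Installment 1: $3,510.02 +$98.28 interest = $3,608.30; pay $583.56 → $3,024.74
Installment 2: $3,024.74 +$84.69 interest = $3,109.43; pay $583.56 → $2,525.87
Installment 3: $2,525.87 +$70.72 interest = $2,596.59; pay $583.56 → $2,013.03
Installment 4: $2,013.03 +$56.36 interest = $2,069.39; pay $583.56 → $1,485.83
Installment 5: $1,485.83 +$41.60 interest = $1,527.43; pay $583.56 → $943.87
Installment 6: $943.87 +$26.43 interest = $970.30; pay $583.56 → $386.74
Installment 7: $386.74 +$10.83 interest = $397.57; pay $397.57 → $0.00
Total paid: $3,898.93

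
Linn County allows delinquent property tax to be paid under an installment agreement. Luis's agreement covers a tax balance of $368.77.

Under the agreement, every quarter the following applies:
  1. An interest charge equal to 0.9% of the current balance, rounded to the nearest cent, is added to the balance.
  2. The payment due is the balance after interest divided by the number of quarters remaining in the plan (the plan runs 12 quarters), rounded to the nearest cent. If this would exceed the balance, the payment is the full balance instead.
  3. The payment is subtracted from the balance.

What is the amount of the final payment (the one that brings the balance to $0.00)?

Quarter 1: $368.77 +$3.32 interest = $372.09; pay $31.01 → $341.08
Quarter 2: $341.08 +$3.07 interest = $344.15; pay $31.29 → $312.86
Quarter 3: $312.86 +$2.82 interest = $315.68; pay $31.57 → $284.11
Quarter 4: $284.11 +$2.56 interest = $286.67; pay $31.85 → $254.82
Quarter 5: $254.82 +$2.29 interest = $257.11; pay $32.14 → $224.97
Quarter 6: $224.97 +$2.02 interest = $226.99; pay $32.43 → $194.56
Quarter 7: $194.56 +$1.75 interest = $196.31; pay $32.72 → $163.59
Quarter 8: $163.59 +$1.47 interest = $165.06; pay $33.01 → $132.05
Quarter 9: $132.05 +$1.19 interest = $133.24; pay $33.31 → $99.93
Quarter 10: $99.93 +$0.90 interest = $100.83; pay $33.61 → $67.22
Quarter 11: $67.22 +$0.60 interest = $67.82; pay $33.91 → $33.91
Quarter 12: $33.91 +$0.31 interest = $34.22; pay $34.22 → $0.00

$34.22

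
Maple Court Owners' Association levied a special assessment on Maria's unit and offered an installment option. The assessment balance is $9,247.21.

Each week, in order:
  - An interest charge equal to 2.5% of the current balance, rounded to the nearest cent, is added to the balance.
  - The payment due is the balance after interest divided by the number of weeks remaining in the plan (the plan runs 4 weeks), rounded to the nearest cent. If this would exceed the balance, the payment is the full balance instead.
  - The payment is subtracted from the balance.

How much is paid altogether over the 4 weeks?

$9,839.79

# | Opening | Interest | Payment | End bal
1 | $9,247.21 | $231.18 | $2,369.60 | $7,108.79
2 | $7,108.79 | $177.72 | $2,428.84 | $4,857.67
3 | $4,857.67 | $121.44 | $2,489.56 | $2,489.55
4 | $2,489.55 | $62.24 | $2,551.79 | $0.00
Total paid: $9,839.79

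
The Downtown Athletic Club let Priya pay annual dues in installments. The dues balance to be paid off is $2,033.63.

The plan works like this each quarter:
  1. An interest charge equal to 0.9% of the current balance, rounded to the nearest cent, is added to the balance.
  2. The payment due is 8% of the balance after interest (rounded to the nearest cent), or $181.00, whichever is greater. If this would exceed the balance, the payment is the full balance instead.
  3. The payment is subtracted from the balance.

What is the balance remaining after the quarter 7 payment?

Quarter 1: $2,033.63 +$18.30 interest = $2,051.93; pay $181.00 → $1,870.93
Quarter 2: $1,870.93 +$16.84 interest = $1,887.77; pay $181.00 → $1,706.77
Quarter 3: $1,706.77 +$15.36 interest = $1,722.13; pay $181.00 → $1,541.13
Quarter 4: $1,541.13 +$13.87 interest = $1,555.00; pay $181.00 → $1,374.00
Quarter 5: $1,374.00 +$12.37 interest = $1,386.37; pay $181.00 → $1,205.37
Quarter 6: $1,205.37 +$10.85 interest = $1,216.22; pay $181.00 → $1,035.22
Quarter 7: $1,035.22 +$9.32 interest = $1,044.54; pay $181.00 → $863.54

$863.54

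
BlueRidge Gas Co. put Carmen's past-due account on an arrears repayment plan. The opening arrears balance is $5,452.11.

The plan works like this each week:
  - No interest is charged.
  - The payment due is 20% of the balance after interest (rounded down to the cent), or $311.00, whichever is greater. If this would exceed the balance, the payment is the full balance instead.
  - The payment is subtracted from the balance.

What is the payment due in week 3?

Week 1: $5,452.11 − $1,090.42 → $4,361.69
Week 2: $4,361.69 − $872.33 → $3,489.36
Week 3: $3,489.36 − $697.87 → $2,791.49

$697.87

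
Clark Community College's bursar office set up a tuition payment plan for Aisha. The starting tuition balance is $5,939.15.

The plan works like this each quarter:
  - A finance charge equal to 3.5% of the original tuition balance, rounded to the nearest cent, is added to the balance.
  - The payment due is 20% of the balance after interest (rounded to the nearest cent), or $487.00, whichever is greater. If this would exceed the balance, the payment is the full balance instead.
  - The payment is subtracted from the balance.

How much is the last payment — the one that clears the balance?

Quarter 1: opening $5,939.15; interest $207.87 → $6,147.02; payment $1,229.40; balance $4,917.62
Quarter 2: opening $4,917.62; interest $207.87 → $5,125.49; payment $1,025.10; balance $4,100.39
Quarter 3: opening $4,100.39; interest $207.87 → $4,308.26; payment $861.65; balance $3,446.61
Quarter 4: opening $3,446.61; interest $207.87 → $3,654.48; payment $730.90; balance $2,923.58
Quarter 5: opening $2,923.58; interest $207.87 → $3,131.45; payment $626.29; balance $2,505.16
Quarter 6: opening $2,505.16; interest $207.87 → $2,713.03; payment $542.61; balance $2,170.42
Quarter 7: opening $2,170.42; interest $207.87 → $2,378.29; payment $487.00; balance $1,891.29
Quarter 8: opening $1,891.29; interest $207.87 → $2,099.16; payment $487.00; balance $1,612.16
Quarter 9: opening $1,612.16; interest $207.87 → $1,820.03; payment $487.00; balance $1,333.03
Quarter 10: opening $1,333.03; interest $207.87 → $1,540.90; payment $487.00; balance $1,053.90
Quarter 11: opening $1,053.90; interest $207.87 → $1,261.77; payment $487.00; balance $774.77
Quarter 12: opening $774.77; interest $207.87 → $982.64; payment $487.00; balance $495.64
Quarter 13: opening $495.64; interest $207.87 → $703.51; payment $487.00; balance $216.51
Quarter 14: opening $216.51; interest $207.87 → $424.38; payment $424.38; balance $0.00

$424.38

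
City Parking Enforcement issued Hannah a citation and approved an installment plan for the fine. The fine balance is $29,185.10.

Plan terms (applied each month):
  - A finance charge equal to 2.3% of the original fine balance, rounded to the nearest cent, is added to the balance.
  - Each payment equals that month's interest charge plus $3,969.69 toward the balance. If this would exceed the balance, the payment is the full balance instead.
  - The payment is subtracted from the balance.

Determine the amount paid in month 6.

$4,640.95

Month 1: opening $29,185.10; interest $671.26 → $29,856.36; payment $4,640.95; balance $25,215.41
Month 2: opening $25,215.41; interest $671.26 → $25,886.67; payment $4,640.95; balance $21,245.72
Month 3: opening $21,245.72; interest $671.26 → $21,916.98; payment $4,640.95; balance $17,276.03
Month 4: opening $17,276.03; interest $671.26 → $17,947.29; payment $4,640.95; balance $13,306.34
Month 5: opening $13,306.34; interest $671.26 → $13,977.60; payment $4,640.95; balance $9,336.65
Month 6: opening $9,336.65; interest $671.26 → $10,007.91; payment $4,640.95; balance $5,366.96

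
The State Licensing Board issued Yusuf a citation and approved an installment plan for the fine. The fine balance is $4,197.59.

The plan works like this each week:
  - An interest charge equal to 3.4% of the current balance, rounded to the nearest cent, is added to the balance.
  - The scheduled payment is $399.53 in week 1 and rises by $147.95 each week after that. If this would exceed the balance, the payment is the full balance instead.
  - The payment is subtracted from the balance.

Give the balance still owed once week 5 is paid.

$1,292.54

# | Opening | Interest | Payment | End bal
1 | $4,197.59 | $142.72 | $399.53 | $3,940.78
2 | $3,940.78 | $133.99 | $547.48 | $3,527.29
3 | $3,527.29 | $119.93 | $695.43 | $2,951.79
4 | $2,951.79 | $100.36 | $843.38 | $2,208.77
5 | $2,208.77 | $75.10 | $991.33 | $1,292.54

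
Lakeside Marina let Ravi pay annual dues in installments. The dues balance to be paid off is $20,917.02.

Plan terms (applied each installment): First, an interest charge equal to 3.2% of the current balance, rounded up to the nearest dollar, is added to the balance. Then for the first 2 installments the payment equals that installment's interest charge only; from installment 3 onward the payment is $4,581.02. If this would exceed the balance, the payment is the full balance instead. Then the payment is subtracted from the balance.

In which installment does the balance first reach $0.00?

Installment 1: $20,917.02 +$670.00 interest = $21,587.02; pay $670.00 → $20,917.02
Installment 2: $20,917.02 +$670.00 interest = $21,587.02; pay $670.00 → $20,917.02
Installment 3: $20,917.02 +$670.00 interest = $21,587.02; pay $4,581.02 → $17,006.00
Installment 4: $17,006.00 +$545.00 interest = $17,551.00; pay $4,581.02 → $12,969.98
Installment 5: $12,969.98 +$416.00 interest = $13,385.98; pay $4,581.02 → $8,804.96
Installment 6: $8,804.96 +$282.00 interest = $9,086.96; pay $4,581.02 → $4,505.94
Installment 7: $4,505.94 +$145.00 interest = $4,650.94; pay $4,581.02 → $69.92
Installment 8: $69.92 +$3.00 interest = $72.92; pay $72.92 → $0.00
Balance reaches $0.00 in installment 8.

8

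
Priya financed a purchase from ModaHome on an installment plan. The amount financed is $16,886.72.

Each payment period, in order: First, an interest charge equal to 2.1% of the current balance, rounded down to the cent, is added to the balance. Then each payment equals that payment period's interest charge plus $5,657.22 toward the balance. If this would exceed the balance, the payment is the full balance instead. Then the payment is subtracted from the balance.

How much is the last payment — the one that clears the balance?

# | Opening | Interest | Payment | End bal
1 | $16,886.72 | $354.62 | $6,011.84 | $11,229.50
2 | $11,229.50 | $235.81 | $5,893.03 | $5,572.28
3 | $5,572.28 | $117.01 | $5,689.29 | $0.00

$5,689.29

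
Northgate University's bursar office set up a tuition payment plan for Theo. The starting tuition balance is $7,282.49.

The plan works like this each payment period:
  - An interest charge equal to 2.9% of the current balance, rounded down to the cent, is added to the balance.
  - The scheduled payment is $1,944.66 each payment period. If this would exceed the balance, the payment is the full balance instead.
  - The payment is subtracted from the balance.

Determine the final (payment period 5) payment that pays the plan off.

Payment period 1: opening $7,282.49; interest $211.19 → $7,493.68; payment $1,944.66; balance $5,549.02
Payment period 2: opening $5,549.02; interest $160.92 → $5,709.94; payment $1,944.66; balance $3,765.28
Payment period 3: opening $3,765.28; interest $109.19 → $3,874.47; payment $1,944.66; balance $1,929.81
Payment period 4: opening $1,929.81; interest $55.96 → $1,985.77; payment $1,944.66; balance $41.11
Payment period 5: opening $41.11; interest $1.19 → $42.30; payment $42.30; balance $0.00

$42.30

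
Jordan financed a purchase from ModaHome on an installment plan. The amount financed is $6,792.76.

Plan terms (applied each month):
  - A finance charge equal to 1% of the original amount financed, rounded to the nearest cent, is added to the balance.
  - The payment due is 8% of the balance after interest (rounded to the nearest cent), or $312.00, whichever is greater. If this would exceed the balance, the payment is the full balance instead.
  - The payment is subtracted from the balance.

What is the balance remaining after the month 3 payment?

# | Opening | Interest | Payment | End bal
1 | $6,792.76 | $67.93 | $548.86 | $6,311.83
2 | $6,311.83 | $67.93 | $510.38 | $5,869.38
3 | $5,869.38 | $67.93 | $474.98 | $5,462.33

$5,462.33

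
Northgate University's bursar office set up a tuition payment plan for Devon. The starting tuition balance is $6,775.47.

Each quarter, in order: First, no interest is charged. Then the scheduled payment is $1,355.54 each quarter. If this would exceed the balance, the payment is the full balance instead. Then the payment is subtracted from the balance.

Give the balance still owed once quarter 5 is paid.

$0.00

Quarter 1: opening $6,775.47; payment $1,355.54; balance $5,419.93
Quarter 2: opening $5,419.93; payment $1,355.54; balance $4,064.39
Quarter 3: opening $4,064.39; payment $1,355.54; balance $2,708.85
Quarter 4: opening $2,708.85; payment $1,355.54; balance $1,353.31
Quarter 5: opening $1,353.31; payment $1,353.31; balance $0.00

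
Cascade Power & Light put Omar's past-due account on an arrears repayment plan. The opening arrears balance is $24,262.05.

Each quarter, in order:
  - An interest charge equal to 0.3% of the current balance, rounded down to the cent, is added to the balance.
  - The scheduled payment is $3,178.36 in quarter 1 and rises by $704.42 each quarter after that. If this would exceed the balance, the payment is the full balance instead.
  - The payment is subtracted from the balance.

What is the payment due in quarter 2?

$3,882.78

Quarter 1: opening $24,262.05; interest $72.78 → $24,334.83; payment $3,178.36; balance $21,156.47
Quarter 2: opening $21,156.47; interest $63.46 → $21,219.93; payment $3,882.78; balance $17,337.15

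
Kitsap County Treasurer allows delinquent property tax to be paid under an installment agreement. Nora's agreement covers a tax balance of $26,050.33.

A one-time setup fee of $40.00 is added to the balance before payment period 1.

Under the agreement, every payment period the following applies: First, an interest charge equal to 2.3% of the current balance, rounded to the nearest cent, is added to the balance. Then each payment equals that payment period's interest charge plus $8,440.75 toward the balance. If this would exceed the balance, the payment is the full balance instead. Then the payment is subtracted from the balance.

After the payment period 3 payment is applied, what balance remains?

$768.08

# | Opening | Interest | Payment | End bal
1 | $26,090.33 | $600.08 | $9,040.83 | $17,649.58
2 | $17,649.58 | $405.94 | $8,846.69 | $9,208.83
3 | $9,208.83 | $211.80 | $8,652.55 | $768.08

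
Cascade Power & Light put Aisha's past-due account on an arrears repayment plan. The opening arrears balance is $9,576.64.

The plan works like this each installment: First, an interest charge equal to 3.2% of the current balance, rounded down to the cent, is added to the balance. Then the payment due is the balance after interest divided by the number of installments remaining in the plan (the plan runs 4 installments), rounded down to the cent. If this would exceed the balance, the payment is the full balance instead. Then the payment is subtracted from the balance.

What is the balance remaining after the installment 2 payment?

Installment 1: $9,576.64 +$306.45 interest = $9,883.09; pay $2,470.77 → $7,412.32
Installment 2: $7,412.32 +$237.19 interest = $7,649.51; pay $2,549.83 → $5,099.68

$5,099.68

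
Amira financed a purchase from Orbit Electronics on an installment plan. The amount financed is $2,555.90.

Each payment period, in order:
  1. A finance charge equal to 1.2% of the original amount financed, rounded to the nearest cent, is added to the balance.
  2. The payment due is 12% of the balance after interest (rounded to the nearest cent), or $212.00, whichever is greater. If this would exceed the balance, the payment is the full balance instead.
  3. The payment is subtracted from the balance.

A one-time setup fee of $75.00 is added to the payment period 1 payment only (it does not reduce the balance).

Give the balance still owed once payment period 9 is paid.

Payment period 1: opening $2,555.90; interest $30.67 → $2,586.57; payment $310.39 (+ $75.00 fee); balance $2,276.18
Payment period 2: opening $2,276.18; interest $30.67 → $2,306.85; payment $276.82; balance $2,030.03
Payment period 3: opening $2,030.03; interest $30.67 → $2,060.70; payment $247.28; balance $1,813.42
Payment period 4: opening $1,813.42; interest $30.67 → $1,844.09; payment $221.29; balance $1,622.80
Payment period 5: opening $1,622.80; interest $30.67 → $1,653.47; payment $212.00; balance $1,441.47
Payment period 6: opening $1,441.47; interest $30.67 → $1,472.14; payment $212.00; balance $1,260.14
Payment period 7: opening $1,260.14; interest $30.67 → $1,290.81; payment $212.00; balance $1,078.81
Payment period 8: opening $1,078.81; interest $30.67 → $1,109.48; payment $212.00; balance $897.48
Payment period 9: opening $897.48; interest $30.67 → $928.15; payment $212.00; balance $716.15

$716.15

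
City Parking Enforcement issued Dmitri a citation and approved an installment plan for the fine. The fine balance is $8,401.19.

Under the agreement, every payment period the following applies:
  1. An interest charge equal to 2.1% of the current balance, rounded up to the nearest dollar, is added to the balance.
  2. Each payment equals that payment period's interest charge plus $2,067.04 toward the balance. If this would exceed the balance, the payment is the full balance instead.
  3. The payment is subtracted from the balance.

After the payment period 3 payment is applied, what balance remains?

$2,200.07

Payment period 1: $8,401.19 +$177.00 interest = $8,578.19; pay $2,244.04 → $6,334.15
Payment period 2: $6,334.15 +$134.00 interest = $6,468.15; pay $2,201.04 → $4,267.11
Payment period 3: $4,267.11 +$90.00 interest = $4,357.11; pay $2,157.04 → $2,200.07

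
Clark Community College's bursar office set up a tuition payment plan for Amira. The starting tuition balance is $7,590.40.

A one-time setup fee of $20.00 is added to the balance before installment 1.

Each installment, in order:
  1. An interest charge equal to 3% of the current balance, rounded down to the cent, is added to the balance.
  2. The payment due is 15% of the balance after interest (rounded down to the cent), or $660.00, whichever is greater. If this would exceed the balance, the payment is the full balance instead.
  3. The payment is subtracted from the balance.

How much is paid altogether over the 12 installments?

$8,963.54

Installment 1: opening $7,610.40; interest $228.31 → $7,838.71; payment $1,175.80; balance $6,662.91
Installment 2: opening $6,662.91; interest $199.88 → $6,862.79; payment $1,029.41; balance $5,833.38
Installment 3: opening $5,833.38; interest $175.00 → $6,008.38; payment $901.25; balance $5,107.13
Installment 4: opening $5,107.13; interest $153.21 → $5,260.34; payment $789.05; balance $4,471.29
Installment 5: opening $4,471.29; interest $134.13 → $4,605.42; payment $690.81; balance $3,914.61
Installment 6: opening $3,914.61; interest $117.43 → $4,032.04; payment $660.00; balance $3,372.04
Installment 7: opening $3,372.04; interest $101.16 → $3,473.20; payment $660.00; balance $2,813.20
Installment 8: opening $2,813.20; interest $84.39 → $2,897.59; payment $660.00; balance $2,237.59
Installment 9: opening $2,237.59; interest $67.12 → $2,304.71; payment $660.00; balance $1,644.71
Installment 10: opening $1,644.71; interest $49.34 → $1,694.05; payment $660.00; balance $1,034.05
Installment 11: opening $1,034.05; interest $31.02 → $1,065.07; payment $660.00; balance $405.07
Installment 12: opening $405.07; interest $12.15 → $417.22; payment $417.22; balance $0.00
Total paid: $8,963.54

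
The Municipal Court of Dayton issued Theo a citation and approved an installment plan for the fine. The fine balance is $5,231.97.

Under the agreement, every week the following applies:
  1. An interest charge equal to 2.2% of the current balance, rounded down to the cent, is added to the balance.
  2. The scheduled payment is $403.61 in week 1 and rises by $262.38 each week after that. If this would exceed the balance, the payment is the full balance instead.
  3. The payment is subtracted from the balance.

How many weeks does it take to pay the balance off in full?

# | Opening | Interest | Payment | End bal
1 | $5,231.97 | $115.10 | $403.61 | $4,943.46
2 | $4,943.46 | $108.75 | $665.99 | $4,386.22
3 | $4,386.22 | $96.49 | $928.37 | $3,554.34
4 | $3,554.34 | $78.19 | $1,190.75 | $2,441.78
5 | $2,441.78 | $53.71 | $1,453.13 | $1,042.36
6 | $1,042.36 | $22.93 | $1,065.29 | $0.00
Balance reaches $0.00 in week 6.

6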